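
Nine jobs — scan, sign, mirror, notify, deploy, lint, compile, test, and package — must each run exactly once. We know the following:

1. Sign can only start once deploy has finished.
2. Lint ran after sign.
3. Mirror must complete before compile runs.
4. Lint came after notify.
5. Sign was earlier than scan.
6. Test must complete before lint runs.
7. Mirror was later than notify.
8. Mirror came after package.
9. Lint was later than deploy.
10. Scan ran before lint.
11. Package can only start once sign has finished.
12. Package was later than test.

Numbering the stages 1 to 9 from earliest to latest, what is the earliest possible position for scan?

Deploy and sign must both come before scan — 2 forced predecessors.
Nothing else is forced ahead of scan, so its earliest slot is position 2 + 1 = 3.

3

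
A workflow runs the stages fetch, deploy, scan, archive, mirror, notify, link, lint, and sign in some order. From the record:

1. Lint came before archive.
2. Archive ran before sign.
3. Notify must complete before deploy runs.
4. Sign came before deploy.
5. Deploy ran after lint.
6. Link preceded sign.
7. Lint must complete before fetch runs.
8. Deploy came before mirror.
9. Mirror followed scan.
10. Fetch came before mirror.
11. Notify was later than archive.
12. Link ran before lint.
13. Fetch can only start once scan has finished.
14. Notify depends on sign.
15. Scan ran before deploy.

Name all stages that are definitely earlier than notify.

archive, link, lint, sign

Directly stated before notify: archive and sign.
Link reaches notify via link → sign → notify.
Lint reaches notify via lint → archive → notify.
No chain forces scan (or any of the others) ahead of notify.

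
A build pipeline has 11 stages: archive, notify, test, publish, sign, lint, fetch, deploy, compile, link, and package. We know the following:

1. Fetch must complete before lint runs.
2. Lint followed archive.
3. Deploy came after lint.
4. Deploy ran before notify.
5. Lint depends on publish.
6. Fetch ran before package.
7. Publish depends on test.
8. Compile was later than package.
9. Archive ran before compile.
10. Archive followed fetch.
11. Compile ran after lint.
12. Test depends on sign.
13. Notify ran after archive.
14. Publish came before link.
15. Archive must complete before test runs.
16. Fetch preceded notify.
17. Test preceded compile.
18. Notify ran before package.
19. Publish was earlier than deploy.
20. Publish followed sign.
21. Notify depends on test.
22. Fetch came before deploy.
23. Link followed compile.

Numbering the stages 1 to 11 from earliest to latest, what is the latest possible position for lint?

6

Lint must come before compile, deploy, link, notify, and package — 5 stages forced after it.
Everything else can be placed before lint in some valid order, so lint can sit as late as position 11 − 5 = 6.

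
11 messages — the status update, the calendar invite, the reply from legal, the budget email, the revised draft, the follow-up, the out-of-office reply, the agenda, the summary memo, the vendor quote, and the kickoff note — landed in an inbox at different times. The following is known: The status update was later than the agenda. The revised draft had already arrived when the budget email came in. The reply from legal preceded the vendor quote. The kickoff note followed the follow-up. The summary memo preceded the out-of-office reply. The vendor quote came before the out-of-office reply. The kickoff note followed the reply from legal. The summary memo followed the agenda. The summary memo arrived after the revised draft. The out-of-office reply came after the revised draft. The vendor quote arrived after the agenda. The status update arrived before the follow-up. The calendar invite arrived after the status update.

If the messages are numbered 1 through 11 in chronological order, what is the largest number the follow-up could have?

10

The follow-up must come before the kickoff note — 1 message forced after it.
Everything else can be placed before the follow-up in some valid order, so the follow-up can sit as late as position 11 − 1 = 10.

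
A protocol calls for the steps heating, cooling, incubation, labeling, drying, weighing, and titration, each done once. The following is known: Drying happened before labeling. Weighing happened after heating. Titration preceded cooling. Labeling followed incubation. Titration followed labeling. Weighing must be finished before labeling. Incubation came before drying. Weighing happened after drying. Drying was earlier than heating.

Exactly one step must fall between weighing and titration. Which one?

Tracing the constraints gives weighing → labeling → titration, so labeling sits after weighing and before titration.
No other step is forced both after weighing and before titration.

labeling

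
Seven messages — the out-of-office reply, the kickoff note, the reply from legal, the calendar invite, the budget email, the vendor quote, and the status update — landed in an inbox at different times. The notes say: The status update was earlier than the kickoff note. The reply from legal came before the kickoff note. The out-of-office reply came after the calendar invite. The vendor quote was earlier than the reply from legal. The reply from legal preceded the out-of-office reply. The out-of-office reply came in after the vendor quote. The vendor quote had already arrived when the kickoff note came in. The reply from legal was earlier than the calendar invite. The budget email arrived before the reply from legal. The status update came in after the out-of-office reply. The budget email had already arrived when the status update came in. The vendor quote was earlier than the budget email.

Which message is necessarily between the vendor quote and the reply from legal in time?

the budget email

Tracing the constraints gives the vendor quote → the budget email → the reply from legal, so the budget email sits after the vendor quote and before the reply from legal.
No other message is forced both after the vendor quote and before the reply from legal.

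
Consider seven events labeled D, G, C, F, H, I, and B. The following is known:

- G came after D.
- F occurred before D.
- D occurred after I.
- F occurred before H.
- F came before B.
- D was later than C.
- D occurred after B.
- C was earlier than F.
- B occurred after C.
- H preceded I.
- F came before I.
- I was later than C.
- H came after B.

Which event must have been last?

Every other event has a chain of constraints placing it before G, so G is last.

G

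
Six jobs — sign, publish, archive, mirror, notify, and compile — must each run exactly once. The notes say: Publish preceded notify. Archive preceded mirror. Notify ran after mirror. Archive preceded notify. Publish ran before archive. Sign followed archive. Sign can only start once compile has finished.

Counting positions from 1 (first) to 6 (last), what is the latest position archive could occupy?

Archive must come before mirror, notify, and sign — 3 stages forced after it.
Everything else can be placed before archive in some valid order, so archive can sit as late as position 6 − 3 = 3.

3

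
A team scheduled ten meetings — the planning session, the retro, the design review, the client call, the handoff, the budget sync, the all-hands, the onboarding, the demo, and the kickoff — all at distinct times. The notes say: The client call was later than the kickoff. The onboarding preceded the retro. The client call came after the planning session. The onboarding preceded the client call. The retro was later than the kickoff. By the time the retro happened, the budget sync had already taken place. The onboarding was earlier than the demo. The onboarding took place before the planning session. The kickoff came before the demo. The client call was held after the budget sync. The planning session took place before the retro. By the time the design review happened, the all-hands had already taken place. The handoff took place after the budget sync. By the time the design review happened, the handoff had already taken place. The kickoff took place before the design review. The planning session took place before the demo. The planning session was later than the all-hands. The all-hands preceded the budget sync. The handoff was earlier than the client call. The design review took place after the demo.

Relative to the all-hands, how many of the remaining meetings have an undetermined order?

Forced after the all-hands: the budget sync, the client call, the demo, the design review, the handoff, the planning session, and the retro.
That leaves the kickoff and the onboarding with no forced order relative to the all-hands — 2.

2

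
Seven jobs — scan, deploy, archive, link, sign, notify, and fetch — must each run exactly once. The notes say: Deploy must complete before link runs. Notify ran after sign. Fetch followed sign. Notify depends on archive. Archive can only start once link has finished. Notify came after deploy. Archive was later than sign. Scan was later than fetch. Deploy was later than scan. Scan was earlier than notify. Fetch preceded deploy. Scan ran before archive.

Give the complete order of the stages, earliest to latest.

The constraints fix every adjacent pair, so only one ordering works:
sign → fetch → scan → deploy → link → archive → notify.

sign, fetch, scan, deploy, link, archive, notify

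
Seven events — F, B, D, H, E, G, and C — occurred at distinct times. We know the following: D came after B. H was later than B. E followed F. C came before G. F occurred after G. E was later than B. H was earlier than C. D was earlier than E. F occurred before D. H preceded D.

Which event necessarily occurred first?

B

B has a chain of constraints placing it before every other event, so B must be first.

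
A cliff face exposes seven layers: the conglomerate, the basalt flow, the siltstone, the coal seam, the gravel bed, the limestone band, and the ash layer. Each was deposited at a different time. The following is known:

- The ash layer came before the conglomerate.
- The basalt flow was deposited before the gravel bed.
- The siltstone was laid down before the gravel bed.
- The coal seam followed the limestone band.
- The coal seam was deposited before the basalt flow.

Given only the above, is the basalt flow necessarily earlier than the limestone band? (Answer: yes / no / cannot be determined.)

Tracing the constraints gives the limestone band → the coal seam → the basalt flow, so the limestone band must come before the basalt flow.
That means the basalt flow cannot be before the limestone band.

no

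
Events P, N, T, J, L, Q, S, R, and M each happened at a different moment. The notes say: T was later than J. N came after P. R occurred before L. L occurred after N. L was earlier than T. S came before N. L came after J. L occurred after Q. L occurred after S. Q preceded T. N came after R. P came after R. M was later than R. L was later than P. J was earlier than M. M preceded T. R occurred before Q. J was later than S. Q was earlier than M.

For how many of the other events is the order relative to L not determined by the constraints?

1

Forced before L: J, N, P, Q, R, and S; forced after L: T.
That leaves M with no forced order relative to L — 1.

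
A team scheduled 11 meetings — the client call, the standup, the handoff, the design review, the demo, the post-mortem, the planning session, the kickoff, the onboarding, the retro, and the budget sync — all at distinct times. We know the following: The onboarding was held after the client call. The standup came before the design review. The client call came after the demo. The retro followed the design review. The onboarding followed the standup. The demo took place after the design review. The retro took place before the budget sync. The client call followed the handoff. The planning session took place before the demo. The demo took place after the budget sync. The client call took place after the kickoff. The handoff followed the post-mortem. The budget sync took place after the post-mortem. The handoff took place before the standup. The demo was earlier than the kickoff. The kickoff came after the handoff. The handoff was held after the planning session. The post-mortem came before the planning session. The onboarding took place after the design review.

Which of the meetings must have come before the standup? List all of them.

the handoff, the planning session, the post-mortem

Directly stated before the standup: the handoff.
The planning session reaches the standup via the planning session → the handoff → the standup.
The post-mortem reaches the standup via the post-mortem → the handoff → the standup.
No chain forces the kickoff (or any of the others) ahead of the standup.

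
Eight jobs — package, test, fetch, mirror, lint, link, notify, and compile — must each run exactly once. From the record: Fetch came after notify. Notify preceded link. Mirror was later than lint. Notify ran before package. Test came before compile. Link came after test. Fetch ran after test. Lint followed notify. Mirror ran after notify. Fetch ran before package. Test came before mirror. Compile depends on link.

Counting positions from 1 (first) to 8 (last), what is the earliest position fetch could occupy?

3

Notify and test must both come before fetch — 2 forced predecessors.
Nothing else is forced ahead of fetch, so its earliest slot is position 2 + 1 = 3.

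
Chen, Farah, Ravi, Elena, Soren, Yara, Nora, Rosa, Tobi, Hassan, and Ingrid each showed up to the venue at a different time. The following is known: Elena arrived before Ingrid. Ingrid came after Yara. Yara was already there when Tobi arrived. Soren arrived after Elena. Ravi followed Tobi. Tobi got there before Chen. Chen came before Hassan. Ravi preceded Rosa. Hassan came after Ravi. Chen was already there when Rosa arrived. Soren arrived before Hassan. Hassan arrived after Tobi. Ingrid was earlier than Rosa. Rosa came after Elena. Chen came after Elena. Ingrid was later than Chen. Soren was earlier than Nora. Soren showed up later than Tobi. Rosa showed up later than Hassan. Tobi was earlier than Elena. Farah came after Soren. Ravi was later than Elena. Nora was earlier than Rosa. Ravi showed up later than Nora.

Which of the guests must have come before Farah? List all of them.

Elena, Soren, Tobi, Yara

Directly stated before Farah: Soren.
Elena reaches Farah via Elena → Soren → Farah.
Tobi reaches Farah via Tobi → Soren → Farah.
Yara reaches Farah via Yara → Tobi → Soren → Farah.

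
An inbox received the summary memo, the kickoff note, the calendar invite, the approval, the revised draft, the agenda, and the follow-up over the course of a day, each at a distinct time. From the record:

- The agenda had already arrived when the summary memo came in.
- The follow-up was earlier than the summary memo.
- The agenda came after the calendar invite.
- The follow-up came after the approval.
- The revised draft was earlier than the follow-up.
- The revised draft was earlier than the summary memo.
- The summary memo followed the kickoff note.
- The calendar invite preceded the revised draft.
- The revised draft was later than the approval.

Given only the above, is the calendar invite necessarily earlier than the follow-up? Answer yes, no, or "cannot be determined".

Chain the constraints: the calendar invite → the revised draft → the follow-up. Each link is directly stated, so the calendar invite comes before the follow-up.

yes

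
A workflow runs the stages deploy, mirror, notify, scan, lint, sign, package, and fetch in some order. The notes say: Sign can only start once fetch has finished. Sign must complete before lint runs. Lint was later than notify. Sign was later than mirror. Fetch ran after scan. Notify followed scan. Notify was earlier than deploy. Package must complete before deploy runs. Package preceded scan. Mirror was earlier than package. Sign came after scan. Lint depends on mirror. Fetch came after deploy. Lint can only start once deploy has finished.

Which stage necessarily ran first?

mirror

Mirror has a chain of constraints placing it before every other stage, so mirror must be first.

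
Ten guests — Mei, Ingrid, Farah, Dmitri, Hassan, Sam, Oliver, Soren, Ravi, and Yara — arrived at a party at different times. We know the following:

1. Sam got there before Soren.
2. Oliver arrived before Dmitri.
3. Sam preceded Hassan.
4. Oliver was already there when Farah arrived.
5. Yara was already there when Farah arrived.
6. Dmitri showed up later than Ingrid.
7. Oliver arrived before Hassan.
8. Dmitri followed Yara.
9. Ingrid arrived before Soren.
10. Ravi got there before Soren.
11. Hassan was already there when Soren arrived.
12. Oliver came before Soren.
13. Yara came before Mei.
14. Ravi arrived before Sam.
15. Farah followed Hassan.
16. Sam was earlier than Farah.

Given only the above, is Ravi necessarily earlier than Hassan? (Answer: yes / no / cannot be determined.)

yes

Chain the constraints: Ravi → Sam → Hassan. Each link is directly stated, so Ravi comes before Hassan.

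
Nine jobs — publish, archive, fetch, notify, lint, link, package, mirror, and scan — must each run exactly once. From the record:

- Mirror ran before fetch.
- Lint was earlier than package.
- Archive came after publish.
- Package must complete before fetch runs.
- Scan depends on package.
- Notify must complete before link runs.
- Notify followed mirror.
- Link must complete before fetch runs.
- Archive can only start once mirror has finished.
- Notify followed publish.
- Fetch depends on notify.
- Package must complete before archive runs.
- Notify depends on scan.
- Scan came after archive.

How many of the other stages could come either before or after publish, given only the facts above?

Forced after publish: archive, fetch, link, notify, and scan.
That leaves lint, mirror, and package with no forced order relative to publish — 3.

3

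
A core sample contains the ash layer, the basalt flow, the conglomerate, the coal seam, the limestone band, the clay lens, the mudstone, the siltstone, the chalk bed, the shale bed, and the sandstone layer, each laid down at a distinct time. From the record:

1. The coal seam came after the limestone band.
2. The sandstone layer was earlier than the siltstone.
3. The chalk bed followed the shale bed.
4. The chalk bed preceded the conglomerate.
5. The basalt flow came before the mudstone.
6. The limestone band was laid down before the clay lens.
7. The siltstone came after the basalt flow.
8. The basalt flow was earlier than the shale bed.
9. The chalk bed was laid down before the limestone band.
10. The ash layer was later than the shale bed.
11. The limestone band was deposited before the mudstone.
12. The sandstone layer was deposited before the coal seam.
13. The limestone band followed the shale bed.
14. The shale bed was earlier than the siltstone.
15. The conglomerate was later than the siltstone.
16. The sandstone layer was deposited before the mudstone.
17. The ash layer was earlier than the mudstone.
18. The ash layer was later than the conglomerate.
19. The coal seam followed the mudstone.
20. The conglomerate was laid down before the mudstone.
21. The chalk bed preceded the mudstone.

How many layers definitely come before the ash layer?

6

Directly stated before the ash layer: the conglomerate and the shale bed.
The basalt flow reaches the ash layer via the basalt flow → the shale bed → the ash layer.
The chalk bed reaches the ash layer via the chalk bed → the conglomerate → the ash layer.
The sandstone layer reaches the ash layer via the sandstone layer → the siltstone → the conglomerate → the ash layer.
Likewise the siltstone reaches the ash layer by chaining the stated constraints.
That's the basalt flow, the chalk bed, the conglomerate, the sandstone layer, the shale bed, and the siltstone — 6 in all.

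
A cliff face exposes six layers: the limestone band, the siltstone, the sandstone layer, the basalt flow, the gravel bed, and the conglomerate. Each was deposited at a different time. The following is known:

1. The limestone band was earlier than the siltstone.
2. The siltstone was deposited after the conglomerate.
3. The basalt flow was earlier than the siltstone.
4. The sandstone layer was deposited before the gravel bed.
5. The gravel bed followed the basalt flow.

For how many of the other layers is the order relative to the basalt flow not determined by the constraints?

Forced after the basalt flow: the gravel bed and the siltstone.
That leaves the conglomerate, the limestone band, and the sandstone layer with no forced order relative to the basalt flow — 3.

3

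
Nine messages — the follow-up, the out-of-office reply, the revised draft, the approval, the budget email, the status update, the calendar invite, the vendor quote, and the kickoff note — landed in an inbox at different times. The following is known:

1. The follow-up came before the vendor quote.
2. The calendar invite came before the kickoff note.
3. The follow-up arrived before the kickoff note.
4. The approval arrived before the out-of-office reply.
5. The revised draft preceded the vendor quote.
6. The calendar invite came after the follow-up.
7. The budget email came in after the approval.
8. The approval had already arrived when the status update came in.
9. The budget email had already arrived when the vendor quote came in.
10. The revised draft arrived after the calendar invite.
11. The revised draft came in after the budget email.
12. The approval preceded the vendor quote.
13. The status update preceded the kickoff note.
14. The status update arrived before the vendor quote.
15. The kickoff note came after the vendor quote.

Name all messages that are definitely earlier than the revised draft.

Directly stated before the revised draft: the budget email and the calendar invite.
The approval reaches the revised draft via the approval → the budget email → the revised draft.
The follow-up reaches the revised draft via the follow-up → the calendar invite → the revised draft.
No chain forces the vendor quote (or any of the others) ahead of the revised draft.

the approval, the budget email, the calendar invite, the follow-up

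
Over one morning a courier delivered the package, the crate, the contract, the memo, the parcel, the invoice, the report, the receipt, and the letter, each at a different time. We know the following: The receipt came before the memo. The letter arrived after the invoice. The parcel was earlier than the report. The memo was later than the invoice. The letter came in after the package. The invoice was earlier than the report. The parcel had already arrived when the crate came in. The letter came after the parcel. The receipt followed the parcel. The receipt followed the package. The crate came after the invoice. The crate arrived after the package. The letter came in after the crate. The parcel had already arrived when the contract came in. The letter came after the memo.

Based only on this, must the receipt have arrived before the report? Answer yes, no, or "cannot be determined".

No chain of stated constraints runs from the receipt to the report, and none runs from the report to the receipt either.
So the relative order of the receipt and the report is not fixed by the given facts.

cannot be determined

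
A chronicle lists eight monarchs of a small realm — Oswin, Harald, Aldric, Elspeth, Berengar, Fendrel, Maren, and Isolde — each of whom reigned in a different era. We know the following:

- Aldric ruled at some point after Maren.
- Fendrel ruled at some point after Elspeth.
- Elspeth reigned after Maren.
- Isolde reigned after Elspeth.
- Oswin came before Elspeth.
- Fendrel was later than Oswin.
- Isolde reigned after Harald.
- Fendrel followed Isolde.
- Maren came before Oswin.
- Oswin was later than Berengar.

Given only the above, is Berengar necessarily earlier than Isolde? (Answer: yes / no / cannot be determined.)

yes

Chain the constraints: Berengar → Oswin → Elspeth → Isolde. Each link is directly stated, so Berengar comes before Isolde.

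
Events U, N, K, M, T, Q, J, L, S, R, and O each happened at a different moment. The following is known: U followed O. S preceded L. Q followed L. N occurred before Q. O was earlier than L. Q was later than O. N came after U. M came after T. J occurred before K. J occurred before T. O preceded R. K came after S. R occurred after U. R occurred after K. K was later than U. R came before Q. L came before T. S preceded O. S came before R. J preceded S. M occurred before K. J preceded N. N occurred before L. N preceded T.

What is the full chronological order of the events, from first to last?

The constraints fix every adjacent pair, so only one ordering works:
J → S → O → U → N → L → T → M → K → R → Q.

J, S, O, U, N, L, T, M, K, R, Q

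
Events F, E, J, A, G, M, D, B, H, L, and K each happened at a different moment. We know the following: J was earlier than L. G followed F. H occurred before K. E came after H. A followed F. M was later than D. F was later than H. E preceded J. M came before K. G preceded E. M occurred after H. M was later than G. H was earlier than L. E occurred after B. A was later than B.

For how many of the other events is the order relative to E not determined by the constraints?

Forced before E: B, F, G, and H; forced after E: J and L.
That leaves A, D, K, and M with no forced order relative to E — 4.

4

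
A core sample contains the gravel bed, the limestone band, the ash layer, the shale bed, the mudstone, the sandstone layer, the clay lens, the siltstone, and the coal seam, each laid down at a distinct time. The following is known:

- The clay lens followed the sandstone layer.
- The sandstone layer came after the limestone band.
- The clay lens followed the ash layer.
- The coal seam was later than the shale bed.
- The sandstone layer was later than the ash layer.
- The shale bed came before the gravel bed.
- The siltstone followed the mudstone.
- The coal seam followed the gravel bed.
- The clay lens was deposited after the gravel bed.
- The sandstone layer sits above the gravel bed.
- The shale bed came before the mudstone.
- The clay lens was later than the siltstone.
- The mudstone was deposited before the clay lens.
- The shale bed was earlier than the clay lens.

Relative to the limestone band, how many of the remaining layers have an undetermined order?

6

Forced after the limestone band: the clay lens and the sandstone layer.
That leaves the ash layer, the coal seam, the gravel bed, the mudstone, the shale bed, and the siltstone with no forced order relative to the limestone band — 6.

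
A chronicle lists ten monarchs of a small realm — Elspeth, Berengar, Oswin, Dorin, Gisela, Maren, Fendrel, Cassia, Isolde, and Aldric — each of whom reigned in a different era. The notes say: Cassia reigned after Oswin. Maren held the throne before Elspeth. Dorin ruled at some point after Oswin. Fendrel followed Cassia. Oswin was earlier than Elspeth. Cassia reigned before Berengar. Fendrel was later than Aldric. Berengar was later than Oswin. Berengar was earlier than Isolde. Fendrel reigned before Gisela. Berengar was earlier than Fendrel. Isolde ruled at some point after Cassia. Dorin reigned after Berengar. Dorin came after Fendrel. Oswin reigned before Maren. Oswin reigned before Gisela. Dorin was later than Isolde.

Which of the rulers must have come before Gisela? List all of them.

Directly stated before Gisela: Fendrel and Oswin.
Aldric reaches Gisela via Aldric → Fendrel → Gisela.
Berengar reaches Gisela via Berengar → Fendrel → Gisela.
Cassia reaches Gisela via Cassia → Fendrel → Gisela.
No chain forces Elspeth (or any of the others) ahead of Gisela.

Aldric, Berengar, Cassia, Fendrel, Oswin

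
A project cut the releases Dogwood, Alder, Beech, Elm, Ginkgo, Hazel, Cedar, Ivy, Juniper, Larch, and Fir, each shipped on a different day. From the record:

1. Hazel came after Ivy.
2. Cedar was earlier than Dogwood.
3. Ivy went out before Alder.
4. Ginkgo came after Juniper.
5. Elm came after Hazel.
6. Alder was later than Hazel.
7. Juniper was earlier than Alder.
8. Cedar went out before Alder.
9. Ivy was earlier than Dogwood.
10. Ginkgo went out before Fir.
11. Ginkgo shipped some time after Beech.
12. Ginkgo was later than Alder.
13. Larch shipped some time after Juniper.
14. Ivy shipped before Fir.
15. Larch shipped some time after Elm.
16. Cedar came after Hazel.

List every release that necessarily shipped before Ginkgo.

Alder, Beech, Cedar, Hazel, Ivy, Juniper

Directly stated before Ginkgo: Alder, Beech, and Juniper.
Cedar reaches Ginkgo via Cedar → Alder → Ginkgo.
Hazel reaches Ginkgo via Hazel → Alder → Ginkgo.
Ivy reaches Ginkgo via Ivy → Alder → Ginkgo.
No chain forces Fir (or any of the others) ahead of Ginkgo.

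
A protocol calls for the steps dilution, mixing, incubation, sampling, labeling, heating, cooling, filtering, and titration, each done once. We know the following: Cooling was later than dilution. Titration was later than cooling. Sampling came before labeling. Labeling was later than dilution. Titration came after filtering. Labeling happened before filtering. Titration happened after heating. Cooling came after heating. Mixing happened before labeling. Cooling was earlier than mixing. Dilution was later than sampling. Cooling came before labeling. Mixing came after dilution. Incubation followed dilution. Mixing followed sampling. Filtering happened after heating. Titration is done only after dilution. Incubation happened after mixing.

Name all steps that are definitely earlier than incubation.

cooling, dilution, heating, mixing, sampling

Directly stated before incubation: dilution and mixing.
Cooling reaches incubation via cooling → mixing → incubation.
Heating reaches incubation via heating → cooling → mixing → incubation.
Sampling reaches incubation via sampling → mixing → incubation.
No chain forces titration (or any of the others) ahead of incubation.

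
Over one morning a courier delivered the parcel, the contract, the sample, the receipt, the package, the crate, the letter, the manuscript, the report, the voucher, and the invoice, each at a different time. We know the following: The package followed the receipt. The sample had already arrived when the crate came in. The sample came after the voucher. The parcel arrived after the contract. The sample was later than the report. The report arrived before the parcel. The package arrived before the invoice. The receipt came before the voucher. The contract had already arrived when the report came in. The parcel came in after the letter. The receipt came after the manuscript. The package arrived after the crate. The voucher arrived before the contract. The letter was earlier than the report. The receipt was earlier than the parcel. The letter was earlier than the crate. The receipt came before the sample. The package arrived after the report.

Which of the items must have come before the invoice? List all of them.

the contract, the crate, the letter, the manuscript, the package, the receipt, the report, the sample, the voucher

Directly stated before the invoice: the package.
The contract reaches the invoice via the contract → the report → the package → the invoice.
The crate reaches the invoice via the crate → the package → the invoice.
The letter reaches the invoice via the letter → the report → the package → the invoice.
Likewise the manuscript, the receipt, the report, the sample, and the voucher each reach the invoice by chaining the stated constraints.
No chain forces the parcel ahead of the invoice.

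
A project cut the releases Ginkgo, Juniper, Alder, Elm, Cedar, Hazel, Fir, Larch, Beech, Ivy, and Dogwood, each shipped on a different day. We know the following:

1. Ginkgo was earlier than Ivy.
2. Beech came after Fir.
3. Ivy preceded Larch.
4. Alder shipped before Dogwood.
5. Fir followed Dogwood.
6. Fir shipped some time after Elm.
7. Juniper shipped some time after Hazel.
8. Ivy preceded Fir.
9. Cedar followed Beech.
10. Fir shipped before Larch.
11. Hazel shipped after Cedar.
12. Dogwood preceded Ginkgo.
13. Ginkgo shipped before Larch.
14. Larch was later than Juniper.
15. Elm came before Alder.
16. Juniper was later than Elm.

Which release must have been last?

Larch

Every other release has a chain of constraints placing it before Larch, so Larch is last.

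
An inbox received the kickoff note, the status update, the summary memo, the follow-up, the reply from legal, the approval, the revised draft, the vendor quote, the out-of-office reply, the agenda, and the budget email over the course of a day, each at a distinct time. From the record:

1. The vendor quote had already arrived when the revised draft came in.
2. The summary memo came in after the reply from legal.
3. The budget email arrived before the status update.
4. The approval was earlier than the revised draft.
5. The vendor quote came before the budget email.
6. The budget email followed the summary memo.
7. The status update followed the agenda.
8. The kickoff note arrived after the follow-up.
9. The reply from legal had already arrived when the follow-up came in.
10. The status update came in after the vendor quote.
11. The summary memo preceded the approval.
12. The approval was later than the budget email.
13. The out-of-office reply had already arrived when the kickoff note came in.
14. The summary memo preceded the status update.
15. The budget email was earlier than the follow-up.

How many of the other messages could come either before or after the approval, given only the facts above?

Forced before the approval: the budget email, the reply from legal, the summary memo, and the vendor quote; forced after the approval: the revised draft.
That leaves the agenda, the follow-up, the kickoff note, the out-of-office reply, and the status update with no forced order relative to the approval — 5.

5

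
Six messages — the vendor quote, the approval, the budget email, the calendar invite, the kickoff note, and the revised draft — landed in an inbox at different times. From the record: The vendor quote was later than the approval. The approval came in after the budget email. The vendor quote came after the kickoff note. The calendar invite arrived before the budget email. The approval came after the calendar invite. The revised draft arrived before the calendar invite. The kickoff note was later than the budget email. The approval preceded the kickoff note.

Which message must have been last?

the vendor quote

Every other message has a chain of constraints placing it before the vendor quote, so the vendor quote is last.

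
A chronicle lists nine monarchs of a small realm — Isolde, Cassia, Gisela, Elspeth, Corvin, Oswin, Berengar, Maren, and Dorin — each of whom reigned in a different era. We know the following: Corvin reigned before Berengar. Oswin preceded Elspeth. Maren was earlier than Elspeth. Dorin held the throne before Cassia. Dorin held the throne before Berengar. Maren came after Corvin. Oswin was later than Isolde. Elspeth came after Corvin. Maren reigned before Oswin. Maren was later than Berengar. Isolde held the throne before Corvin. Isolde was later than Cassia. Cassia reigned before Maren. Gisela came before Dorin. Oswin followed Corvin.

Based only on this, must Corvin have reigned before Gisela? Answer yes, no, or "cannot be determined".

Tracing the constraints gives Gisela → Dorin → Cassia → Isolde → Corvin, so Gisela must come before Corvin.
That means Corvin cannot be before Gisela.

no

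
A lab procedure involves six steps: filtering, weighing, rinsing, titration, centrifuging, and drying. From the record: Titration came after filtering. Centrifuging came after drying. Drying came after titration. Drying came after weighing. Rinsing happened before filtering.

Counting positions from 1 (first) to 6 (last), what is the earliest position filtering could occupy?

2

Rinsing must come before filtering — 1 forced predecessor.
Nothing else is forced ahead of filtering, so its earliest slot is position 1 + 1 = 2.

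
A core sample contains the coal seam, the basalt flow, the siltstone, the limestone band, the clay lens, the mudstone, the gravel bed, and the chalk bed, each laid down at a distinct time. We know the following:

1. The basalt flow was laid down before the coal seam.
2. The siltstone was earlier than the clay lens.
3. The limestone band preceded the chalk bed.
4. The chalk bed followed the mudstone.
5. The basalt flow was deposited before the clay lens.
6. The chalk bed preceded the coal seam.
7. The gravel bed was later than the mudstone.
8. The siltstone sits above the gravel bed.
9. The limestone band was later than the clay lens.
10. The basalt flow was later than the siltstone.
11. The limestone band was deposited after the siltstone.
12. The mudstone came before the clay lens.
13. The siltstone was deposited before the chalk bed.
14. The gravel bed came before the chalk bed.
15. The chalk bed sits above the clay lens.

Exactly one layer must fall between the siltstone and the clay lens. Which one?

Tracing the constraints gives the siltstone → the basalt flow → the clay lens, so the basalt flow sits after the siltstone and before the clay lens.
No other layer is forced both after the siltstone and before the clay lens.

the basalt flow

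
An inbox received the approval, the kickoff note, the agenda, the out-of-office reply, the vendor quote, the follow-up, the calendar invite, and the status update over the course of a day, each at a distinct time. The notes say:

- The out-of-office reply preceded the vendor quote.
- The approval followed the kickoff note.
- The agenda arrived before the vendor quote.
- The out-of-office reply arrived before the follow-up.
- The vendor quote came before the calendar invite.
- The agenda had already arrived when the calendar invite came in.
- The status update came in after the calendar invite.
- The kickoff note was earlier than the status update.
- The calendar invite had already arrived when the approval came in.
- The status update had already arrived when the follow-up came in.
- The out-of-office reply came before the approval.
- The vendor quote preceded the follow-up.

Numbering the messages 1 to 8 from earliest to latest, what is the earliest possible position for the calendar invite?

The agenda, the out-of-office reply, and the vendor quote must all come before the calendar invite — 3 forced predecessors.
Nothing else is forced ahead of the calendar invite, so its earliest slot is position 3 + 1 = 4.

4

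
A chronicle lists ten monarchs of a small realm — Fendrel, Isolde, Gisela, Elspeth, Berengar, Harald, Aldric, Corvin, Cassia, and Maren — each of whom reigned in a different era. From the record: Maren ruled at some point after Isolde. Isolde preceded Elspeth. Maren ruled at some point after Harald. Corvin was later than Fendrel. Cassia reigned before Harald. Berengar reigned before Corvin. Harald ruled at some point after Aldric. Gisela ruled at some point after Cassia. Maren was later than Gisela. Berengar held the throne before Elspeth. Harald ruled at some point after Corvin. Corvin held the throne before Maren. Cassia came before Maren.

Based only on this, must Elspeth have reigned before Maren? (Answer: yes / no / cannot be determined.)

cannot be determined

No chain of stated constraints runs from Elspeth to Maren, and none runs from Maren to Elspeth either.
So the relative order of Elspeth and Maren is not fixed by the given facts.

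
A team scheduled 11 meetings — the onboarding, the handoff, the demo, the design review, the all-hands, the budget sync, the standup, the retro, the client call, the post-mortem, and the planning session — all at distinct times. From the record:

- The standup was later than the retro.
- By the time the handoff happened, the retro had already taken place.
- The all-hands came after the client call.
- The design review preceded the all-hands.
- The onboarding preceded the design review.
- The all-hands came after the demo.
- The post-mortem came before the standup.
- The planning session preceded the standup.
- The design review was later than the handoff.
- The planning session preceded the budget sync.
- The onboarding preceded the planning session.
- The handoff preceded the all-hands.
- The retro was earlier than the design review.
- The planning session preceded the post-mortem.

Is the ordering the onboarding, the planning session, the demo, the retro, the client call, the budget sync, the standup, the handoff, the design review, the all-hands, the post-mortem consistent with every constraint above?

no

The constraints require the post-mortem before the standup, but in the proposed sequence the standup appears ahead of the post-mortem. That one violation is enough.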